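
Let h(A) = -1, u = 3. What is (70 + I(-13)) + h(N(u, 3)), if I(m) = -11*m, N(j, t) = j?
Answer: 212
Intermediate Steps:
(70 + I(-13)) + h(N(u, 3)) = (70 - 11*(-13)) - 1 = (70 + 143) - 1 = 213 - 1 = 212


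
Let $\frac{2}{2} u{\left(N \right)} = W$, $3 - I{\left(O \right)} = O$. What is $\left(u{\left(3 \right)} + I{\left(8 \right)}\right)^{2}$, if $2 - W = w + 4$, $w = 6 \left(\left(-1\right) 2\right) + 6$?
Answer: $1$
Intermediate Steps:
$w = -6$ ($w = 6 \left(-2\right) + 6 = -12 + 6 = -6$)
$I{\left(O \right)} = 3 - O$
$W = 4$ ($W = 2 - \left(-6 + 4\right) = 2 - -2 = 2 + 2 = 4$)
$u{\left(N \right)} = 4$
$\left(u{\left(3 \right)} + I{\left(8 \right)}\right)^{2} = \left(4 + \left(3 - 8\right)\right)^{2} = \left(4 - 5\right)^{2} = \left(-1\right)^{2} = 1$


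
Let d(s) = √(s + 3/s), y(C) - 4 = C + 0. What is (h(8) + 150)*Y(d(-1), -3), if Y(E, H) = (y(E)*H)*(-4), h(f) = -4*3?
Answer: 6624 + 3312*I ≈ 6624.0 + 3312.0*I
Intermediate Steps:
y(C) = 4 + C (y(C) = 4 + (C + 0) = 4 + C)
h(f) = -12
Y(E, H) = -4*H*(4 + E) (Y(E, H) = ((4 + E)*H)*(-4) = (H*(4 + E))*(-4) = -4*H*(4 + E))
(h(8) + 150)*Y(d(-1), -3) = (-12 + 150)*(-4*(-3)*(4 + √(-1 + 3/(-1)))) = 138*(-4*(-3)*(4 + √(-1 + 3*(-1)))) = 138*(-4*(-3)*(4 + √(-1 - 3))) = 138*(-4*(-3)*(4 + √(-4))) = 138*(-4*(-3)*(4 + 2*I)) = 138*(48 + 24*I) = 6624 + 3312*I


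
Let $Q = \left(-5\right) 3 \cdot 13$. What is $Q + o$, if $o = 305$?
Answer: $110$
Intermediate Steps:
$Q = -195$ ($Q = \left(-15\right) 13 = -195$)
$Q + o = -195 + 305 = 110$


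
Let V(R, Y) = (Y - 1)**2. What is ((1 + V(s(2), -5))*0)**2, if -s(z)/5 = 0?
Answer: 0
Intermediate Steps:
s(z) = 0 (s(z) = -5*0 = 0)
V(R, Y) = (-1 + Y)**2
((1 + V(s(2), -5))*0)**2 = ((1 + (-1 - 5)**2)*0)**2 = ((1 + (-6)**2)*0)**2 = ((1 + 36)*0)**2 = (37*0)**2 = 0**2 = 0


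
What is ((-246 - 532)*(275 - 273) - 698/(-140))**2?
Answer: 11787662041/4900 ≈ 2.4056e+6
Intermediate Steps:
((-246 - 532)*(275 - 273) - 698/(-140))**2 = (-778*2 - 698*(-1/140))**2 = (-1556 + 349/70)**2 = (-108571/70)**2 = 11787662041/4900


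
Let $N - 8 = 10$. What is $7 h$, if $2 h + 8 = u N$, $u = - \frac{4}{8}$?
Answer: $- \frac{119}{2} \approx -59.5$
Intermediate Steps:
$u = - \frac{1}{2}$ ($u = \left(-4\right) \frac{1}{8} = - \frac{1}{2} \approx -0.5$)
$N = 18$ ($N = 8 + 10 = 18$)
$h = - \frac{17}{2}$ ($h = -4 + \frac{\left(- \frac{1}{2}\right) 18}{2} = -4 + \frac{1}{2} \left(-9\right) = -4 - \frac{9}{2} = - \frac{17}{2} \approx -8.5$)
$7 h = 7 \left(- \frac{17}{2}\right) = - \frac{119}{2}$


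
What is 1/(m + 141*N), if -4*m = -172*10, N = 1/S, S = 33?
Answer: 11/4777 ≈ 0.0023027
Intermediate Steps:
N = 1/33 ≈ 0.030303
m = 430 (m = -(-43)*10 = -¼*(-1720) = 430)
1/(m + 141*N) = 1/(430 + 141*(1/33)) = 1/(430 + 47/11) = 1/(4777/11) = 11/4777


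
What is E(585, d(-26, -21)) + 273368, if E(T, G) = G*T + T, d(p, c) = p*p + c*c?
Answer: 927398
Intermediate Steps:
d(p, c) = c² + p² (d(p, c) = p² + c² = c² + p²)
E(T, G) = T + G*T
E(585, d(-26, -21)) + 273368 = 585*(1 + ((-21)² + (-26)²)) + 273368 = 585*(1 + (441 + 676)) + 273368 = 585*(1 + 1117) + 273368 = 585*1118 + 273368 = 654030 + 273368 = 927398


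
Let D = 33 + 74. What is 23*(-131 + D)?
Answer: -552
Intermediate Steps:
D = 107
23*(-131 + D) = 23*(-131 + 107) = 23*(-24) = -552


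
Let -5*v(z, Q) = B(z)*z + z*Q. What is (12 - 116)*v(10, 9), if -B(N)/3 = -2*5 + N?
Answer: 1872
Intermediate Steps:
B(N) = 30 - 3*N (B(N) = -3*(-2*5 + N) = -3*(-10 + N) = 30 - 3*N)
v(z, Q) = -Q*z/5 - z*(30 - 3*z)/5 (v(z, Q) = -((30 - 3*z)*z + z*Q)/5 = -(z*(30 - 3*z) + Q*z)/5 = -(Q*z + z*(30 - 3*z))/5 = -Q*z/5 - z*(30 - 3*z)/5)
(12 - 116)*v(10, 9) = (12 - 116)*((⅕)*10*(-30 - 1*9 + 3*10)) = -104*10*(-30 - 9 + 30)/5 = -104*10*(-9)/5 = -104*(-18) = 1872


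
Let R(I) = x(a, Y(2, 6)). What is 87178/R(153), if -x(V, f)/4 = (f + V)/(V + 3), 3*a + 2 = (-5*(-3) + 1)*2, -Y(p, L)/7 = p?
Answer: 566657/8 ≈ 70832.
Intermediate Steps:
Y(p, L) = -7*p
a = 10 (a = -2/3 + ((-5*(-3) + 1)*2)/3 = -2/3 + ((15 + 1)*2)/3 = -2/3 + (16*2)/3 = -2/3 + (1/3)*32 = -2/3 + 32/3 = 10)
x(V, f) = -4*(V + f)/(3 + V) (x(V, f) = -4*(f + V)/(V + 3) = -4*(V + f)/(3 + V))
R(I) = 16/13 (R(I) = 4*(-1*10 - (-7)*2)/(3 + 10) = 4*(-10 - 1*(-14))/13 = 4*(1/13)*(-10 + 14) = 4*(1/13)*4 = 16/13)
87178/R(153) = 87178/(16/13) = 87178*(13/16) = 566657/8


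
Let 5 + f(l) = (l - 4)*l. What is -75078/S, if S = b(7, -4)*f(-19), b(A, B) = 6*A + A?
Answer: -4171/1176 ≈ -3.5468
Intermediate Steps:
b(A, B) = 7*A
f(l) = -5 + l*(-4 + l) (f(l) = -5 + (l - 4)*l = -5 + (-4 + l)*l = -5 + l*(-4 + l))
S = 21168 (S = (7*7)*(-5 + (-19)**2 - 4*(-19)) = 49*(-5 + 361 + 76) = 49*432 = 21168)
-75078/S = -75078/21168 = -75078*1/21168 = -4171/1176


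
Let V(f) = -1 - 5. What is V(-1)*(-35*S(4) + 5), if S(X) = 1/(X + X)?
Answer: -15/4 ≈ -3.7500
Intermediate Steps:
S(X) = 1/(2*X)
V(f) = -6
V(-1)*(-35*S(4) + 5) = -6*(-35/(2*4) + 5) = -6*(-35*⅛ + 5) = -6*(-35/8 + 5) = -6*5/8 = -15/4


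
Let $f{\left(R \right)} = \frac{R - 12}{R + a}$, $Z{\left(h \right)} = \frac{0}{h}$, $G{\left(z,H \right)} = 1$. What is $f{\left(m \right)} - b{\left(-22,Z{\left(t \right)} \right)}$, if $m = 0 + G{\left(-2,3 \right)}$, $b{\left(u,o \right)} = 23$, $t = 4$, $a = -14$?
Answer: $- \frac{288}{13} \approx -22.154$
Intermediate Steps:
$Z{\left(h \right)} = 0$
$m = 1$ ($m = 0 + 1 = 1$)
$f{\left(R \right)} = \frac{-12 + R}{-14 + R}$ ($f{\left(R \right)} = \frac{R - 12}{R - 14} = \frac{R - 12}{-14 + R} = \frac{-12 + R}{-14 + R}$)
$f{\left(m \right)} - b{\left(-22,Z{\left(t \right)} \right)} = \frac{-12 + 1}{-14 + 1} - 23 = \frac{1}{-13} \left(-11\right) - 23 = \left(- \frac{1}{13}\right) \left(-11\right) - 23 = \frac{11}{13} - 23 = - \frac{288}{13}$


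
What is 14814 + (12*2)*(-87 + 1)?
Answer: 12750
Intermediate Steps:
14814 + (12*2)*(-87 + 1) = 14814 + 24*(-86) = 14814 - 2064 = 12750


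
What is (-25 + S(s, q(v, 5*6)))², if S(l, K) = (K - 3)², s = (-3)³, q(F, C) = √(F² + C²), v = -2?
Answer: 821088 - 21312*√226 ≈ 5.0070e+5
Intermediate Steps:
q(F, C) = √(C² + F²)
s = -27
S(l, K) = (-3 + K)²
(-25 + S(s, q(v, 5*6)))² = (-25 + (-3 + √((5*6)² + (-2)²))²)² = (-25 + (-3 + √(30² + 4))²)² = (-25 + (-3 + √(900 + 4))²)² = (-25 + (-3 + √904)²)² = (-25 + (-3 + 2*√226)²)²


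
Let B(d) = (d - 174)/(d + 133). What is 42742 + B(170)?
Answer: 12950822/303 ≈ 42742.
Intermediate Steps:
B(d) = (-174 + d)/(133 + d)
42742 + B(170) = 42742 + (-174 + 170)/(133 + 170) = 42742 - 4/303 = 12950822/303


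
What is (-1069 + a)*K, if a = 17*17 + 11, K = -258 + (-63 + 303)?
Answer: 13842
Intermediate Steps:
K = -18 (K = -258 + 240 = -18)
a = 300 (a = 289 + 11 = 300)
(-1069 + a)*K = (-1069 + 300)*(-18) = -769*(-18) = 13842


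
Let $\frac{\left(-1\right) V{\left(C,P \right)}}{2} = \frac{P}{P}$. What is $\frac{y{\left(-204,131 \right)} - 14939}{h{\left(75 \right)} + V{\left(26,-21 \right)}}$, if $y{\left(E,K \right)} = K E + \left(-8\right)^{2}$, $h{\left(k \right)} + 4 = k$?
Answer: $- \frac{41599}{69} \approx -602.88$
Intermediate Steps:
$h{\left(k \right)} = -4 + k$
$y{\left(E,K \right)} = 64 + E K$ ($y{\left(E,K \right)} = E K + 64 = 64 + E K$)
$V{\left(C,P \right)} = -2$ ($V{\left(C,P \right)} = - 2 \frac{P}{P} = \left(-2\right) 1 = -2$)
$\frac{y{\left(-204,131 \right)} - 14939}{h{\left(75 \right)} + V{\left(26,-21 \right)}} = \frac{\left(64 - 26724\right) - 14939}{\left(-4 + 75\right) - 2} = \frac{\left(64 - 26724\right) - 14939}{71 - 2} = \frac{-26660 - 14939}{69} = \left(-41599\right) \frac{1}{69} = - \frac{41599}{69}$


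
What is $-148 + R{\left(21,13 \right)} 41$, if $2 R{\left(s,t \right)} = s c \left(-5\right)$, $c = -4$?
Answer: $8462$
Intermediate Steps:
$R{\left(s,t \right)} = 10 s$ ($R{\left(s,t \right)} = \frac{s \left(-4\right) \left(-5\right)}{2} = \frac{- 4 s \left(-5\right)}{2} = \frac{20 s}{2} = 10 s$)
$-148 + R{\left(21,13 \right)} 41 = -148 + 10 \cdot 21 \cdot 41 = -148 + 210 \cdot 41 = -148 + 8610 = 8462$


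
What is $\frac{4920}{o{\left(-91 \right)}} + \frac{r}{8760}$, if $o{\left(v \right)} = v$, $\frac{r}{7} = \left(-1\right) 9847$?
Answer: $- \frac{49371739}{797160} \approx -61.935$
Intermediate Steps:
$r = -68929$ ($r = 7 \left(\left(-1\right) 9847\right) = 7 \left(-9847\right) = -68929$)
$\frac{4920}{o{\left(-91 \right)}} + \frac{r}{8760} = \frac{4920}{-91} - \frac{68929}{8760} = 4920 \left(- \frac{1}{91}\right) - \frac{68929}{8760} = - \frac{4920}{91} - \frac{68929}{8760} = - \frac{49371739}{797160}$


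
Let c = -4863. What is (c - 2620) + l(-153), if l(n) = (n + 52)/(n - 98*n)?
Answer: -111055304/14841 ≈ -7483.0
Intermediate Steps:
l(n) = -(52 + n)/(97*n) (l(n) = (52 + n)/((-97*n)) = (52 + n)*(-1/(97*n)) = -(52 + n)/(97*n))
(c - 2620) + l(-153) = (-4863 - 2620) + (1/97)*(-52 - 1*(-153))/(-153) = -7483 + (1/97)*(-1/153)*(-52 + 153) = -7483 + (1/97)*(-1/153)*101 = -7483 - 101/14841 = -111055304/14841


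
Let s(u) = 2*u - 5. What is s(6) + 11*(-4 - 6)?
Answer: -103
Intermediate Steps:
s(u) = -5 + 2*u
s(6) + 11*(-4 - 6) = (-5 + 2*6) + 11*(-4 - 6) = (-5 + 12) + 11*(-10) = 7 - 110 = -103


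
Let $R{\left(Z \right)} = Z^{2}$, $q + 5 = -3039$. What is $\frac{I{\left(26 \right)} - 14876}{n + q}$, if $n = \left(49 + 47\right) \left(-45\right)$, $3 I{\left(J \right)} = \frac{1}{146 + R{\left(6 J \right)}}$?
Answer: $\frac{1092582695}{540856344} \approx 2.0201$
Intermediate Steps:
$q = -3044$ ($q = -5 - 3039 = -3044$)
$I{\left(J \right)} = \frac{1}{3 \left(146 + 36 J^{2}\right)}$ ($I{\left(J \right)} = \frac{1}{3 \left(146 + \left(6 J\right)^{2}\right)} = \frac{1}{3 \left(146 + 36 J^{2}\right)}$)
$n = -4320$ ($n = 96 \left(-45\right) = -4320$)
$\frac{I{\left(26 \right)} - 14876}{n + q} = \frac{\frac{1}{6 \left(73 + 18 \cdot 26^{2}\right)} - 14876}{-4320 - 3044} = \frac{\frac{1}{6 \left(73 + 18 \cdot 676\right)} - 14876}{-7364} = \left(\frac{1}{6 \left(73 + 12168\right)} - 14876\right) \left(- \frac{1}{7364}\right) = \left(\frac{1}{6 \cdot 12241} - 14876\right) \left(- \frac{1}{7364}\right) = \left(\frac{1}{6} \cdot \frac{1}{12241} - 14876\right) \left(- \frac{1}{7364}\right) = \left(\frac{1}{73446} - 14876\right) \left(- \frac{1}{7364}\right) = \left(- \frac{1092582695}{73446}\right) \left(- \frac{1}{7364}\right) = \frac{1092582695}{540856344}$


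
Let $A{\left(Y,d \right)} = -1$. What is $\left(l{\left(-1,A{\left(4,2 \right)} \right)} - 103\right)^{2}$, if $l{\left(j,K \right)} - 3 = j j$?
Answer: $9801$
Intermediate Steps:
$l{\left(j,K \right)} = 3 + j^{2}$ ($l{\left(j,K \right)} = 3 + j j = 3 + j^{2}$)
$\left(l{\left(-1,A{\left(4,2 \right)} \right)} - 103\right)^{2} = \left(\left(3 + \left(-1\right)^{2}\right) - 103\right)^{2} = \left(\left(3 + 1\right) - 103\right)^{2} = \left(4 - 103\right)^{2} = \left(-99\right)^{2} = 9801$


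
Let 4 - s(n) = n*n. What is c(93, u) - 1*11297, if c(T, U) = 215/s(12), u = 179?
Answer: -316359/28 ≈ -11299.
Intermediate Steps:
s(n) = 4 - n**2 (s(n) = 4 - n*n = 4 - n**2)
c(T, U) = -43/28 (c(T, U) = 215/(4 - 1*12**2) = 215/(4 - 1*144) = 215/(4 - 144) = 215/(-140) = 215*(-1/140) = -43/28)
c(93, u) - 1*11297 = -43/28 - 1*11297 = -43/28 - 11297 = -316359/28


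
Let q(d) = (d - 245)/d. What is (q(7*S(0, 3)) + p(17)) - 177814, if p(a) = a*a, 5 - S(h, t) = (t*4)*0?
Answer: -177531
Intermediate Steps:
S(h, t) = 5 (S(h, t) = 5 - t*4*0 = 5 - 4*t*0 = 5 - 1*0 = 5 + 0 = 5)
p(a) = a**2
q(d) = (-245 + d)/d
(q(7*S(0, 3)) + p(17)) - 177814 = ((-245 + 7*5)/((7*5)) + 17**2) - 177814 = ((-245 + 35)/35 + 289) - 177814 = ((1/35)*(-210) + 289) - 177814 = (-6 + 289) - 177814 = 283 - 177814 = -177531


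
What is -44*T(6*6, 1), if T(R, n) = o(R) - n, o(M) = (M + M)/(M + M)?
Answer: 0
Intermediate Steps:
o(M) = 1 (o(M) = (2*M)/((2*M)) = (2*M)*(1/(2*M)) = 1)
T(R, n) = 1 - n
-44*T(6*6, 1) = -44*(1 - 1*1) = -44*(1 - 1) = -44*0 = 0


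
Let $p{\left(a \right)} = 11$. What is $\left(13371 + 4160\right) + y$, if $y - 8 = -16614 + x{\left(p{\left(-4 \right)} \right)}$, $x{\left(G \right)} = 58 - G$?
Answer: $972$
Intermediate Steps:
$y = -16559$ ($y = 8 + \left(-16614 + \left(58 - 11\right)\right) = 8 + \left(-16614 + 47\right) = 8 - 16567 = -16559$)
$\left(13371 + 4160\right) + y = \left(13371 + 4160\right) - 16559 = 17531 - 16559 = 972$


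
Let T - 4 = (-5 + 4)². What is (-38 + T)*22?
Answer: -726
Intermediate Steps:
T = 5 (T = 4 + (-5 + 4)² = 4 + (-1)² = 4 + 1 = 5)
(-38 + T)*22 = (-38 + 5)*22 = -33*22 = -726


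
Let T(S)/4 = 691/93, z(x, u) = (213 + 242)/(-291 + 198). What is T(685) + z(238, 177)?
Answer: 2309/93 ≈ 24.828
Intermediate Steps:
z(x, u) = -455/93 (z(x, u) = 455/(-93) = 455*(-1/93) = -455/93)
T(S) = 2764/93 (T(S) = 4*(691/93) = 2764/93)
T(685) + z(238, 177) = 2764/93 - 455/93 = 2309/93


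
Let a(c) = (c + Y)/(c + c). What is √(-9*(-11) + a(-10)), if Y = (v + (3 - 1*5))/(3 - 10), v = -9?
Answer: √487165/70 ≈ 9.9710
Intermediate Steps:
Y = 11/7 (Y = (-9 + (3 - 1*5))/(3 - 10) = (-9 + (3 - 5))/(-7) = (-9 - 2)*(-⅐) = -11*(-⅐) = 11/7 ≈ 1.5714)
a(c) = (11/7 + c)/(2*c) (a(c) = (c + 11/7)/(c + c) = (11/7 + c)/((2*c)) = (11/7 + c)*(1/(2*c)) = (11/7 + c)/(2*c))
√(-9*(-11) + a(-10)) = √(-9*(-11) + (1/14)*(11 + 7*(-10))/(-10)) = √(99 + (1/14)*(-⅒)*(11 - 70)) = √(99 + (1/14)*(-⅒)*(-59)) = √(99 + 59/140) = √(13919/140) = √487165/70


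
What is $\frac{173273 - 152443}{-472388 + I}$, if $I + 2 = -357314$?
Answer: $- \frac{10415}{414852} \approx -0.025105$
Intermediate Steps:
$I = -357316$ ($I = -2 - 357314 = -357316$)
$\frac{173273 - 152443}{-472388 + I} = \frac{173273 - 152443}{-472388 - 357316} = \frac{20830}{-829704} = 20830 \left(- \frac{1}{829704}\right) = - \frac{10415}{414852}$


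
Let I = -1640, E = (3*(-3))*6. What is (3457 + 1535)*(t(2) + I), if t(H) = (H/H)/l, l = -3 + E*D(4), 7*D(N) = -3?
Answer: -384771712/47 ≈ -8.1866e+6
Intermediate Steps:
D(N) = -3/7 (D(N) = (⅐)*(-3) = -3/7)
E = -54 (E = -9*6 = -54)
l = 141/7 (l = -3 - 54*(-3/7) = -3 + 162/7 = 141/7 ≈ 20.143)
t(H) = 7/141 (t(H) = (H/H)/(141/7) = 1*(7/141) = 7/141)
(3457 + 1535)*(t(2) + I) = (3457 + 1535)*(7/141 - 1640) = 4992*(-231233/141) = -384771712/47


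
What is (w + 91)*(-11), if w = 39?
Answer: -1430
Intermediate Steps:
(w + 91)*(-11) = (39 + 91)*(-11) = 130*(-11) = -1430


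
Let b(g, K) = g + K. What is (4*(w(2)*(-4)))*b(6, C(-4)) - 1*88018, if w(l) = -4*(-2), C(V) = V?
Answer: -88274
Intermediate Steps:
b(g, K) = K + g
w(l) = 8
(4*(w(2)*(-4)))*b(6, C(-4)) - 1*88018 = (4*(8*(-4)))*(-4 + 6) - 1*88018 = (4*(-32))*2 - 88018 = -128*2 - 88018 = -256 - 88018 = -88274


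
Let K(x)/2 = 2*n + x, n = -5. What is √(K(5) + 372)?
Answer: √362 ≈ 19.026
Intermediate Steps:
K(x) = -20 + 2*x (K(x) = 2*(2*(-5) + x) = 2*(-10 + x) = -20 + 2*x)
√(K(5) + 372) = √((-20 + 2*5) + 372) = √((-20 + 10) + 372) = √(-10 + 372) = √362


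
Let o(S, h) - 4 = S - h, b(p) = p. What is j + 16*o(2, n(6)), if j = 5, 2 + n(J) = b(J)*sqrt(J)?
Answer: 133 - 96*sqrt(6) ≈ -102.15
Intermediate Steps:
n(J) = -2 + J**(3/2) (n(J) = -2 + J*sqrt(J) = -2 + J**(3/2))
o(S, h) = 4 + S - h (o(S, h) = 4 + (S - h) = 4 + S - h)
j + 16*o(2, n(6)) = 5 + 16*(4 + 2 - (-2 + 6**(3/2))) = 5 + 16*(4 + 2 - (-2 + 6*sqrt(6))) = 5 + 16*(4 + 2 + (2 - 6*sqrt(6))) = 5 + 16*(8 - 6*sqrt(6)) = 5 + (128 - 96*sqrt(6)) = 133 - 96*sqrt(6)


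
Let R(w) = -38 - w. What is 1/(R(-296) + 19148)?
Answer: 1/19406 ≈ 5.1530e-5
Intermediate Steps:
1/(R(-296) + 19148) = 1/((-38 - 1*(-296)) + 19148) = 1/((-38 + 296) + 19148) = 1/(258 + 19148) = 1/19406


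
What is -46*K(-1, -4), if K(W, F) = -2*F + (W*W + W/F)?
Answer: -851/2 ≈ -425.50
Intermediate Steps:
K(W, F) = W² - 2*F + W/F (K(W, F) = -2*F + (W² + W/F) = W² - 2*F + W/F)
-46*K(-1, -4) = -46*((-1)² - 2*(-4) - 1/(-4)) = -46*(1 + 8 - 1*(-¼)) = -46*(1 + 8 + ¼) = -46*37/4 = -851/2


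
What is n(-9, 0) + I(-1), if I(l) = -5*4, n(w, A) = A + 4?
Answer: -16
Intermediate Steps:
n(w, A) = 4 + A
I(l) = -20
n(-9, 0) + I(-1) = (4 + 0) - 20 = 4 - 20 = -16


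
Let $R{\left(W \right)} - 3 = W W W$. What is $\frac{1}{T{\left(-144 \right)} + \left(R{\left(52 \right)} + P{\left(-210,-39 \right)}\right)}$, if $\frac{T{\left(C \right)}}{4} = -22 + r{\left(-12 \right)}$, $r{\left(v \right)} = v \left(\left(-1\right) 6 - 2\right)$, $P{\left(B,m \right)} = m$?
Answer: $\frac{1}{140868} \approx 7.0988 \cdot 10^{-6}$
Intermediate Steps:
$r{\left(v \right)} = - 8 v$ ($r{\left(v \right)} = v \left(-6 - 2\right) = v \left(-8\right) = - 8 v$)
$T{\left(C \right)} = 296$ ($T{\left(C \right)} = 4 \left(-22 - -96\right) = 4 \left(-22 + 96\right) = 4 \cdot 74 = 296$)
$R{\left(W \right)} = 3 + W^{3}$ ($R{\left(W \right)} = 3 + W W W = 3 + W^{2} W = 3 + W^{3}$)
$\frac{1}{T{\left(-144 \right)} + \left(R{\left(52 \right)} + P{\left(-210,-39 \right)}\right)} = \frac{1}{296 + \left(\left(3 + 52^{3}\right) - 39\right)} = \frac{1}{296 + \left(\left(3 + 140608\right) - 39\right)} = \frac{1}{296 + \left(140611 - 39\right)} = \frac{1}{296 + 140572} = \frac{1}{140868}$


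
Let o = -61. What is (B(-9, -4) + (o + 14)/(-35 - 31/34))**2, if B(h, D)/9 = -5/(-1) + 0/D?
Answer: 3197110849/1490841 ≈ 2144.5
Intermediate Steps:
B(h, D) = 45 (B(h, D) = 9*(-5/(-1) + 0/D) = 9*(-5*(-1) + 0) = 9*(5 + 0) = 9*5 = 45)
(B(-9, -4) + (o + 14)/(-35 - 31/34))**2 = (45 + (-61 + 14)/(-35 - 31/34))**2 = (45 - 47/(-35 - 31*1/34))**2 = (45 - 47/(-35 - 31/34))**2 = (45 - 47/(-1221/34))**2 = (45 - 47*(-34/1221))**2 = (45 + 1598/1221)**2 = (56543/1221)**2 = 3197110849/1490841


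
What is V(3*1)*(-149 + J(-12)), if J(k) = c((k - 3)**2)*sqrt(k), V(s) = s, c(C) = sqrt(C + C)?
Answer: -447 + 90*I*sqrt(6) ≈ -447.0 + 220.45*I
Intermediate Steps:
c(C) = sqrt(2)*sqrt(C) (c(C) = sqrt(2*C) = sqrt(2)*sqrt(C))
J(k) = sqrt(2)*sqrt(k)*sqrt((-3 + k)**2) (J(k) = (sqrt(2)*sqrt((k - 3)**2))*sqrt(k) = (sqrt(2)*sqrt((-3 + k)**2))*sqrt(k) = sqrt(2)*sqrt(k)*sqrt((-3 + k)**2))
V(3*1)*(-149 + J(-12)) = (3*1)*(-149 + sqrt(2)*sqrt(-12)*sqrt((-3 - 12)**2)) = 3*(-149 + sqrt(2)*(2*I*sqrt(3))*sqrt((-15)**2)) = 3*(-149 + sqrt(2)*(2*I*sqrt(3))*sqrt(225)) = 3*(-149 + sqrt(2)*(2*I*sqrt(3))*15) = 3*(-149 + 30*I*sqrt(6)) = -447 + 90*I*sqrt(6)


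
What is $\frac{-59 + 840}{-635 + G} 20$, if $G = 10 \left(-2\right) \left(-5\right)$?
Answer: $- \frac{3124}{107} \approx -29.196$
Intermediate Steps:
$G = 100$ ($G = \left(-20\right) \left(-5\right) = 100$)
$\frac{-59 + 840}{-635 + G} 20 = \frac{-59 + 840}{-635 + 100} \cdot 20 = \frac{781}{-535} \cdot 20 = 781 \left(- \frac{1}{535}\right) 20 = \left(- \frac{781}{535}\right) 20 = - \frac{3124}{107}$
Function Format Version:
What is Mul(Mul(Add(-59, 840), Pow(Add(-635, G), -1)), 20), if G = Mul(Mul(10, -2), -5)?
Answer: Rational(-3124, 107) ≈ -29.196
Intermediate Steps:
G = 100 (G = Mul(-20, -5) = 100)
Mul(Mul(Add(-59, 840), Pow(Add(-635, G), -1)), 20) = Mul(Mul(Add(-59, 840), Pow(Add(-635, 100), -1)), 20) = Mul(Mul(781, Pow(-535, -1)), 20) = Mul(Mul(781, Rational(-1, 535)), 20) = Mul(Rational(-781, 535), 20) = Rational(-3124, 107)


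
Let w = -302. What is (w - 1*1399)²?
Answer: 2893401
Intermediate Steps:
(w - 1*1399)² = (-302 - 1*1399)² = (-302 - 1399)² = (-1701)² = 2893401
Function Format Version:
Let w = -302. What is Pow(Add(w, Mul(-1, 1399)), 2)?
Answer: 2893401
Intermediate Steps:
Pow(Add(w, Mul(-1, 1399)), 2) = Pow(Add(-302, Mul(-1, 1399)), 2) = Pow(Add(-302, -1399), 2) = Pow(-1701, 2) = 2893401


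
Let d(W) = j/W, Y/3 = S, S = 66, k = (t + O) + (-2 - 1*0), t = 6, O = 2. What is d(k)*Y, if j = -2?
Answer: -66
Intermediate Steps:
k = 6 (k = (6 + 2) + (-2 - 1*0) = 8 + (-2 + 0) = 8 - 2 = 6)
Y = 198 (Y = 3*66 = 198)
d(W) = -2/W
d(k)*Y = -2/6*198 = -2*⅙*198 = -⅓*198 = -66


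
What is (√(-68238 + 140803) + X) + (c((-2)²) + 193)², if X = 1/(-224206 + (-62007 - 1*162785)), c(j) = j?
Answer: 17425163381/448998 + √72565 ≈ 39078.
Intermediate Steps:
X = -1/448998 (X = 1/(-224206 + (-62007 - 162785)) = 1/(-224206 - 224792) = 1/(-448998) = -1/448998 ≈ -2.2272e-6)
(√(-68238 + 140803) + X) + (c((-2)²) + 193)² = (√(-68238 + 140803) - 1/448998) + ((-2)² + 193)² = (√72565 - 1/448998) + (4 + 193)² = (-1/448998 + √72565) + 197² = (-1/448998 + √72565) + 38809 = 17425163381/448998 + √72565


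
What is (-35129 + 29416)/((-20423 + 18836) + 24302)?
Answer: -5713/22715 ≈ -0.25151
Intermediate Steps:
(-35129 + 29416)/((-20423 + 18836) + 24302) = -5713/(-1587 + 24302) = -5713/22715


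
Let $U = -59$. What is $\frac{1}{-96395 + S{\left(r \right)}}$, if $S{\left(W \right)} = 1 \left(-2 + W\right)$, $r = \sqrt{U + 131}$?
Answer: $- \frac{96397}{9292381537} - \frac{6 \sqrt{2}}{9292381537} \approx -1.0375 \cdot 10^{-5}$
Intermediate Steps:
$r = 6 \sqrt{2}$ ($r = \sqrt{-59 + 131} = \sqrt{72} = 6 \sqrt{2} \approx 8.4853$)
$S{\left(W \right)} = -2 + W$
$\frac{1}{-96395 + S{\left(r \right)}} = \frac{1}{-96395 - \left(2 - 6 \sqrt{2}\right)} = \frac{1}{-96397 + 6 \sqrt{2}}$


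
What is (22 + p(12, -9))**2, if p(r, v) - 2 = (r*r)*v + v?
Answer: 1640961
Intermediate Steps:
p(r, v) = 2 + v + v*r**2 (p(r, v) = 2 + ((r*r)*v + v) = 2 + (r**2*v + v) = 2 + (v*r**2 + v) = 2 + (v + v*r**2) = 2 + v + v*r**2)
(22 + p(12, -9))**2 = (22 + (2 - 9 - 9*12**2))**2 = (22 + (2 - 9 - 9*144))**2 = (22 + (2 - 9 - 1296))**2 = (22 - 1303)**2 = (-1281)**2 = 1640961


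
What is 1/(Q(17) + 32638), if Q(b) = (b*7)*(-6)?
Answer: 1/31924 ≈ 3.1324e-5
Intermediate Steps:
Q(b) = -42*b (Q(b) = (7*b)*(-6) = -42*b)
1/(Q(17) + 32638) = 1/(-42*17 + 32638) = 1/(-714 + 32638) = 1/31924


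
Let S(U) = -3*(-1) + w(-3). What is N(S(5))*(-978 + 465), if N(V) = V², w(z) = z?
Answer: 0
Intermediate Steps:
S(U) = 0 (S(U) = -3*(-1) - 3 = 3 - 3 = 0)
N(S(5))*(-978 + 465) = 0²*(-978 + 465) = 0*(-513) = 0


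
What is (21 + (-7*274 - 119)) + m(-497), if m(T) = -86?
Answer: -2102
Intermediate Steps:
(21 + (-7*274 - 119)) + m(-497) = (21 + (-7*274 - 119)) - 86 = (21 + (-1918 - 119)) - 86 = (21 - 2037) - 86 = -2016 - 86 = -2102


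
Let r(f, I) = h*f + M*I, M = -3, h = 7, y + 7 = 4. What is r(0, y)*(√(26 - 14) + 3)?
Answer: 27 + 18*√3 ≈ 58.177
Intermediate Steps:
y = -3 (y = -7 + 4 = -3)
r(f, I) = -3*I + 7*f (r(f, I) = 7*f - 3*I = -3*I + 7*f)
r(0, y)*(√(26 - 14) + 3) = (-3*(-3) + 7*0)*(√(26 - 14) + 3) = (9 + 0)*(√12 + 3) = 9*(2*√3 + 3) = 9*(3 + 2*√3) = 27 + 18*√3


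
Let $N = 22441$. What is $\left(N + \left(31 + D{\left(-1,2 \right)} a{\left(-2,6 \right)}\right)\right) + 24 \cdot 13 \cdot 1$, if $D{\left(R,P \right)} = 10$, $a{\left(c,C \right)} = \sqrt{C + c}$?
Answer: $22804$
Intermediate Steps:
$\left(N + \left(31 + D{\left(-1,2 \right)} a{\left(-2,6 \right)}\right)\right) + 24 \cdot 13 \cdot 1 = \left(22441 + \left(31 + 10 \sqrt{6 - 2}\right)\right) + 24 \cdot 13 \cdot 1 = \left(22441 + \left(31 + 10 \sqrt{4}\right)\right) + 312 \cdot 1 = \left(22441 + \left(31 + 10 \cdot 2\right)\right) + 312 = \left(22441 + \left(31 + 20\right)\right) + 312 = \left(22441 + 51\right) + 312 = 22492 + 312 = 22804$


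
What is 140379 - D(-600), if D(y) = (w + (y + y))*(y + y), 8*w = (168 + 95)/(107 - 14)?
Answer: -40275101/31 ≈ -1.2992e+6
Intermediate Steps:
w = 263/744 (w = ((168 + 95)/(107 - 14))/8 = (263/93)/8 = (263*(1/93))/8 = (⅛)*(263/93) = 263/744 ≈ 0.35349)
D(y) = 2*y*(263/744 + 2*y) (D(y) = (263/744 + (y + y))*(y + y) = (263/744 + 2*y)*(2*y) = 2*y*(263/744 + 2*y))
140379 - D(-600) = 140379 - (-600)*(263 + 1488*(-600))/372 = 140379 - (-600)*(263 - 892800)/372 = 140379 - (-600)*(-892537)/372 = 140379 - 1*44626850/31 = 140379 - 44626850/31 = -40275101/31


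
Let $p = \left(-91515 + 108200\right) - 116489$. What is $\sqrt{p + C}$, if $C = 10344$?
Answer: $6 i \sqrt{2485} \approx 299.1 i$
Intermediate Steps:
$p = -99804$ ($p = 16685 - 116489 = -99804$)
$\sqrt{p + C} = \sqrt{-99804 + 10344} = \sqrt{-89460} = 6 i \sqrt{2485}$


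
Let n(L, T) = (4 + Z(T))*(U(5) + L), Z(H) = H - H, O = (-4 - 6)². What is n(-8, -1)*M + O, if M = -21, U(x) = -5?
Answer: 1192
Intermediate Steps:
O = 100 (O = (-10)² = 100)
Z(H) = 0
n(L, T) = -20 + 4*L (n(L, T) = (4 + 0)*(-5 + L) = 4*(-5 + L) = -20 + 4*L)
n(-8, -1)*M + O = (-20 + 4*(-8))*(-21) + 100 = (-20 - 32)*(-21) + 100 = -52*(-21) + 100 = 1092 + 100 = 1192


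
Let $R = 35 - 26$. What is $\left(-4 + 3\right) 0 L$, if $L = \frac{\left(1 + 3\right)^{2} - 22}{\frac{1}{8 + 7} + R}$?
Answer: $0$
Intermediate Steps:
$R = 9$ ($R = 35 - 26 = 9$)
$L = - \frac{45}{68}$ ($L = \frac{\left(1 + 3\right)^{2} - 22}{\frac{1}{8 + 7} + 9} = \frac{4^{2} - 22}{\frac{1}{15} + 9} = \frac{16 - 22}{\frac{1}{15} + 9} = - \frac{6}{\frac{136}{15}} = \left(-6\right) \frac{15}{136} = - \frac{45}{68} \approx -0.66177$)
$\left(-4 + 3\right) 0 L = \left(-4 + 3\right) 0 \left(- \frac{45}{68}\right) = \left(-1\right) 0 \left(- \frac{45}{68}\right) = 0 \left(- \frac{45}{68}\right) = 0$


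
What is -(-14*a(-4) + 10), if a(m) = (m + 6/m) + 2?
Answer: -59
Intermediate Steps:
a(m) = 2 + m + 6/m
-(-14*a(-4) + 10) = -(-14*(2 - 4 + 6/(-4)) + 10) = -(-14*(2 - 4 + 6*(-¼)) + 10) = -(-14*(2 - 4 - 3/2) + 10) = -(-14*(-7/2) + 10) = -(49 + 10) = -1*59 = -59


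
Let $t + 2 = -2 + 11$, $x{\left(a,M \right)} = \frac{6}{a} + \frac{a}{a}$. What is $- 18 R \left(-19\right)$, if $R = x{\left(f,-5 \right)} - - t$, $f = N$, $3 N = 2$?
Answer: $5814$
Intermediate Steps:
$N = \frac{2}{3}$ ($N = \frac{1}{3} \cdot 2 = \frac{2}{3} \approx 0.66667$)
$f = \frac{2}{3} \approx 0.66667$
$x{\left(a,M \right)} = 1 + \frac{6}{a}$ ($x{\left(a,M \right)} = \frac{6}{a} + 1 = 1 + \frac{6}{a}$)
$t = 7$ ($t = -2 + \left(-2 + 11\right) = -2 + 9 = 7$)
$R = 17$ ($R = \frac{6 + \frac{2}{3}}{\frac{2}{3}} - \left(-1\right) 7 = \frac{3}{2} \cdot \frac{20}{3} - -7 = 10 + 7 = 17$)
$- 18 R \left(-19\right) = \left(-18\right) 17 \left(-19\right) = \left(-306\right) \left(-19\right) = 5814$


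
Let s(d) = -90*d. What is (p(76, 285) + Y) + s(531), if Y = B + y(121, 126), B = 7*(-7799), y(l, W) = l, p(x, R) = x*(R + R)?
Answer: -58942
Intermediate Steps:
p(x, R) = 2*R*x (p(x, R) = x*(2*R) = 2*R*x)
B = -54593
Y = -54472 (Y = -54593 + 121 = -54472)
(p(76, 285) + Y) + s(531) = (2*285*76 - 54472) - 90*531 = (43320 - 54472) - 47790 = -11152 - 47790 = -58942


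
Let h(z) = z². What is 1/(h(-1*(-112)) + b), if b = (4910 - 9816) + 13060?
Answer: 1/20698 ≈ 4.8314e-5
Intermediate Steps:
b = 8154 (b = -4906 + 13060 = 8154)
1/(h(-1*(-112)) + b) = 1/((-1*(-112))² + 8154) = 1/(112² + 8154) = 1/(12544 + 8154) = 1/20698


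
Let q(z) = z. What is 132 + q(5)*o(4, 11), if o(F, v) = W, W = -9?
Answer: 87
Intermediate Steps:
o(F, v) = -9
132 + q(5)*o(4, 11) = 132 + 5*(-9) = 132 - 45 = 87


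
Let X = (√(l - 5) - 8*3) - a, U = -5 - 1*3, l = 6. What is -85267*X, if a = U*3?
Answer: -85267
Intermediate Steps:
U = -8 (U = -5 - 3 = -8)
a = -24 (a = -8*3 = -24)
X = 1 (X = (√(6 - 5) - 8*3) - 1*(-24) = (√1 - 1*24) + 24 = (1 - 24) + 24 = -23 + 24 = 1)
-85267*X = -85267*1 = -85267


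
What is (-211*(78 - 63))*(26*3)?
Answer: -246870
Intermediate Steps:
(-211*(78 - 63))*(26*3) = -211*15*78 = -3165*78 = -246870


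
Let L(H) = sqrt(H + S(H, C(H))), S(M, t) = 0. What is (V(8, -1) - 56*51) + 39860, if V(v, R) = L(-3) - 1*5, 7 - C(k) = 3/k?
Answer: 36999 + I*sqrt(3) ≈ 36999.0 + 1.732*I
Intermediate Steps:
C(k) = 7 - 3/k
L(H) = sqrt(H) (L(H) = sqrt(H + 0) = sqrt(H))
V(v, R) = -5 + I*sqrt(3) (V(v, R) = sqrt(-3) - 1*5 = I*sqrt(3) - 5 = -5 + I*sqrt(3))
(V(8, -1) - 56*51) + 39860 = ((-5 + I*sqrt(3)) - 56*51) + 39860 = ((-5 + I*sqrt(3)) - 2856) + 39860 = (-2861 + I*sqrt(3)) + 39860 = 36999 + I*sqrt(3)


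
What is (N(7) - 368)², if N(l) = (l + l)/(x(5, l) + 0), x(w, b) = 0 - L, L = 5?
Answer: 3437316/25 ≈ 1.3749e+5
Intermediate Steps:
x(w, b) = -5 (x(w, b) = 0 - 1*5 = 0 - 5 = -5)
N(l) = -2*l/5 (N(l) = (l + l)/(-5 + 0) = (2*l)/(-5) = (2*l)*(-⅕) = -2*l/5)
(N(7) - 368)² = (-⅖*7 - 368)² = (-14/5 - 368)² = (-1854/5)² = 3437316/25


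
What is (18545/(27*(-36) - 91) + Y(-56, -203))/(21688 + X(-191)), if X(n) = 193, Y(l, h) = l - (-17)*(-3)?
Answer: -132286/23259503 ≈ -0.0056874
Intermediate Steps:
Y(l, h) = -51 + l (Y(l, h) = l - 1*51 = l - 51 = -51 + l)
(18545/(27*(-36) - 91) + Y(-56, -203))/(21688 + X(-191)) = (18545/(27*(-36) - 91) + (-51 - 56))/(21688 + 193) = (18545/(-972 - 91) - 107)/21881 = (18545/(-1063) - 107)*(1/21881) = (18545*(-1/1063) - 107)*(1/21881) = (-18545/1063 - 107)*(1/21881) = -132286/1063*1/21881 = -132286/23259503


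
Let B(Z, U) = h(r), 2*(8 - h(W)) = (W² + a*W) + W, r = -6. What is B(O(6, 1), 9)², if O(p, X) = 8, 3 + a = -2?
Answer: 484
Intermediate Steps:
a = -5 (a = -3 - 2 = -5)
h(W) = 8 + 2*W - W²/2 (h(W) = 8 - ((W² - 5*W) + W)/2 = 8 - (W² - 4*W)/2 = 8 + (2*W - W²/2) = 8 + 2*W - W²/2)
B(Z, U) = -22 (B(Z, U) = 8 + 2*(-6) - ½*(-6)² = 8 - 12 - ½*36 = 8 - 12 - 18 = -22)
B(O(6, 1), 9)² = (-22)² = 484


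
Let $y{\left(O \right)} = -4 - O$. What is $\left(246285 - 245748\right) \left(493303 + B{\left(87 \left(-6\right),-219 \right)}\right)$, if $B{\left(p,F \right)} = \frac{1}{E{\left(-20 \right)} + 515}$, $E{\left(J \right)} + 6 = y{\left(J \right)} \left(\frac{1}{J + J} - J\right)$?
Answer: $\frac{365832025786}{1381} \approx 2.649 \cdot 10^{8}$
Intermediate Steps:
$E{\left(J \right)} = -6 + \left(-4 - J\right) \left(\frac{1}{2 J} - J\right)$ ($E{\left(J \right)} = -6 + \left(-4 - J\right) \left(\frac{1}{J + J} - J\right) = -6 + \left(-4 - J\right) \left(\frac{1}{2 J} - J\right)$)
$B{\left(p,F \right)} = \frac{5}{4143}$ ($B{\left(p,F \right)} = \frac{1}{\left(- \frac{13}{2} + \left(-20\right)^{2} - \frac{2}{-20} + 4 \left(-20\right)\right) + 515} = \frac{1}{\left(- \frac{13}{2} + 400 - - \frac{1}{10} - 80\right) + 515} = \frac{1}{\left(- \frac{13}{2} + 400 + \frac{1}{10} - 80\right) + 515} = \frac{1}{\frac{1568}{5} + 515} = \frac{1}{\frac{4143}{5}} = \frac{5}{4143}$)
$\left(246285 - 245748\right) \left(493303 + B{\left(87 \left(-6\right),-219 \right)}\right) = \left(246285 - 245748\right) \left(493303 + \frac{5}{4143}\right) = 537 \cdot \frac{2043754334}{4143} = \frac{365832025786}{1381}$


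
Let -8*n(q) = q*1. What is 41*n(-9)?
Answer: 369/8 ≈ 46.125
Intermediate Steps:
n(q) = -q/8
41*n(-9) = 41*(-⅛*(-9)) = 41*(9/8) = 369/8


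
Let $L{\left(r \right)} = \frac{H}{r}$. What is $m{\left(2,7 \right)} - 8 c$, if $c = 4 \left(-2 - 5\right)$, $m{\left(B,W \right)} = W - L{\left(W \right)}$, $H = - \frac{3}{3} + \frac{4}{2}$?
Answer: $\frac{1616}{7} \approx 230.86$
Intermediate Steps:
$H = 1$ ($H = \left(-3\right) \frac{1}{3} + 4 \cdot \frac{1}{2} = -1 + 2 = 1$)
$L{\left(r \right)} = \frac{1}{r}$ ($L{\left(r \right)} = 1 \frac{1}{r} = \frac{1}{r}$)
$m{\left(B,W \right)} = W - \frac{1}{W}$
$c = -28$ ($c = 4 \left(-7\right) = -28$)
$m{\left(2,7 \right)} - 8 c = \left(7 - \frac{1}{7}\right) - -224 = \left(7 - \frac{1}{7}\right) + 224 = \frac{48}{7} + 224 = \frac{1616}{7}$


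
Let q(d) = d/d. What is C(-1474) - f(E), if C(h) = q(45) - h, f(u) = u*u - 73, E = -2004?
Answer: -4014468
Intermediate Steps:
f(u) = -73 + u² (f(u) = u² - 73 = -73 + u²)
q(d) = 1
C(h) = 1 - h
C(-1474) - f(E) = (1 - 1*(-1474)) - (-73 + (-2004)²) = (1 + 1474) - (-73 + 4016016) = 1475 - 1*4015943 = 1475 - 4015943 = -4014468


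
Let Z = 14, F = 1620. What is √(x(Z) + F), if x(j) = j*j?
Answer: 2*√454 ≈ 42.615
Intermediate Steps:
x(j) = j²
√(x(Z) + F) = √(14² + 1620) = √(196 + 1620) = √1816 = 2*√454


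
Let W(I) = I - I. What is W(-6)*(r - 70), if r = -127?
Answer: 0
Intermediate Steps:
W(I) = 0
W(-6)*(r - 70) = 0*(-127 - 70) = 0*(-197) = 0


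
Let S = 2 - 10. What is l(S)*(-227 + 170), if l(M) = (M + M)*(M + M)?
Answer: -14592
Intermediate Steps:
S = -8
l(M) = 4*M² (l(M) = (2*M)*(2*M) = 4*M²)
l(S)*(-227 + 170) = (4*(-8)²)*(-227 + 170) = (4*64)*(-57) = 256*(-57) = -14592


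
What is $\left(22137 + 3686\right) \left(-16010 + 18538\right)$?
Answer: $65280544$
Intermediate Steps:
$\left(22137 + 3686\right) \left(-16010 + 18538\right) = 25823 \cdot 2528 = 65280544$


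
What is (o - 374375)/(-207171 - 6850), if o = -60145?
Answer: 434520/214021 ≈ 2.0303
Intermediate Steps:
(o - 374375)/(-207171 - 6850) = (-60145 - 374375)/(-207171 - 6850) = -434520/(-214021) = -434520*(-1/214021) = 434520/214021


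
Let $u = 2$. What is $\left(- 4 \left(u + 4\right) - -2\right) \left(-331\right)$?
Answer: $7282$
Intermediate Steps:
$\left(- 4 \left(u + 4\right) - -2\right) \left(-331\right) = \left(- 4 \left(2 + 4\right) - -2\right) \left(-331\right) = \left(\left(-4\right) 6 + 2\right) \left(-331\right) = \left(-24 + 2\right) \left(-331\right) = \left(-22\right) \left(-331\right) = 7282$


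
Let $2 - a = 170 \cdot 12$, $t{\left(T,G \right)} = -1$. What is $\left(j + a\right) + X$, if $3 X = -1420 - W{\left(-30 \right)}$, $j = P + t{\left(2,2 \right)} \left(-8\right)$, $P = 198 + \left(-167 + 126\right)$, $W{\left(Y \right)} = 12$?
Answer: $- \frac{7051}{3} \approx -2350.3$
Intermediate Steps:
$P = 157$ ($P = 198 - 41 = 157$)
$j = 165$ ($j = 157 - -8 = 157 + 8 = 165$)
$X = - \frac{1432}{3}$ ($X = \frac{-1420 - 12}{3} = \frac{1}{3} \left(-1432\right) = - \frac{1432}{3} \approx -477.33$)
$a = -2038$ ($a = 2 - 170 \cdot 12 = 2 - 2040 = -2038$)
$\left(j + a\right) + X = \left(165 - 2038\right) - \frac{1432}{3} = -1873 - \frac{1432}{3} = - \frac{7051}{3}$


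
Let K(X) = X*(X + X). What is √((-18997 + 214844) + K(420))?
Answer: √548647 ≈ 740.71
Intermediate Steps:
K(X) = 2*X² (K(X) = X*(2*X) = 2*X²)
√((-18997 + 214844) + K(420)) = √((-18997 + 214844) + 2*420²) = √(195847 + 2*176400) = √(195847 + 352800) = √548647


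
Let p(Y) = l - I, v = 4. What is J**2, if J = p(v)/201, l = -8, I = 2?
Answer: 100/40401 ≈ 0.0024752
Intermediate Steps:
p(Y) = -10 (p(Y) = -8 - 1*2 = -8 - 2 = -10)
J = -10/201 ≈ -0.049751
J**2 = (-10/201)**2 = 100/40401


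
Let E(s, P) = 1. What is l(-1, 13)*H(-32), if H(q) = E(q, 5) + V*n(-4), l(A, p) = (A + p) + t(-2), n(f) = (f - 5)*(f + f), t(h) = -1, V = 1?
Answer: 803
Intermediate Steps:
n(f) = 2*f*(-5 + f) (n(f) = (-5 + f)*(2*f) = 2*f*(-5 + f))
l(A, p) = -1 + A + p (l(A, p) = (A + p) - 1 = -1 + A + p)
H(q) = 73 (H(q) = 1 + 1*(2*(-4)*(-5 - 4)) = 1 + 1*(2*(-4)*(-9)) = 1 + 1*72 = 1 + 72 = 73)
l(-1, 13)*H(-32) = (-1 - 1 + 13)*73 = 11*73 = 803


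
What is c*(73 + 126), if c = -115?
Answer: -22885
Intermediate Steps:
c*(73 + 126) = -115*(73 + 126) = -115*199 = -22885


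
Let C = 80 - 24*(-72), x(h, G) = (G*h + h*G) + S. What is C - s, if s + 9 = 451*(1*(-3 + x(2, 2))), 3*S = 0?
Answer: -438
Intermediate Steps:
S = 0 (S = (⅓)*0 = 0)
x(h, G) = 2*G*h (x(h, G) = (G*h + h*G) + 0 = (G*h + G*h) + 0 = 2*G*h + 0 = 2*G*h)
C = 1808 (C = 80 + 1728 = 1808)
s = 2246 (s = -9 + 451*(1*(-3 + 2*2*2)) = -9 + 451*(1*(-3 + 8)) = -9 + 451*(1*5) = -9 + 451*5 = -9 + 2255 = 2246)
C - s = 1808 - 1*2246 = 1808 - 2246 = -438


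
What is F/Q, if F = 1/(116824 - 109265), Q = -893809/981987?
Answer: -981987/6756302231 ≈ -0.00014534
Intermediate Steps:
Q = -893809/981987 (Q = -893809*1/981987 = -893809/981987 ≈ -0.91020)
F = 1/7559 ≈ 0.00013229
F/Q = 1/(7559*(-893809/981987)) = (1/7559)*(-981987/893809) = -981987/6756302231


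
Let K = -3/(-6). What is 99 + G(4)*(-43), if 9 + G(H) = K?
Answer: 929/2 ≈ 464.50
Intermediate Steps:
K = ½ (K = -3*(-⅙) = ½ ≈ 0.50000)
G(H) = -17/2 (G(H) = -9 + ½ = -17/2)
99 + G(4)*(-43) = 99 - 17/2*(-43) = 99 + 731/2 = 929/2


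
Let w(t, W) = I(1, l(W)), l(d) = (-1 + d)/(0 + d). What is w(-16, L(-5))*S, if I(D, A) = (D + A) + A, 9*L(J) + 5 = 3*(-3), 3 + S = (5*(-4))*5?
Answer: -3090/7 ≈ -441.43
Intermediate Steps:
l(d) = (-1 + d)/d
S = -103 (S = -3 + (5*(-4))*5 = -3 - 20*5 = -3 - 100 = -103)
L(J) = -14/9 (L(J) = -5/9 + (3*(-3))/9 = -5/9 + (⅑)*(-9) = -5/9 - 1 = -14/9)
I(D, A) = D + 2*A (I(D, A) = (A + D) + A = D + 2*A)
w(t, W) = 1 + 2*(-1 + W)/W (w(t, W) = 1 + 2*((-1 + W)/W) = 1 + 2*(-1 + W)/W)
w(-16, L(-5))*S = (3 - 2/(-14/9))*(-103) = (3 - 2*(-9/14))*(-103) = (3 + 9/7)*(-103) = (30/7)*(-103) = -3090/7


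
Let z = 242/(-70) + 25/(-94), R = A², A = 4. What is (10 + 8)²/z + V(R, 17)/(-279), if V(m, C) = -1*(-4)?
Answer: -33050204/379719 ≈ -87.039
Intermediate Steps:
R = 16 (R = 4² = 16)
z = -12249/3290 (z = 242*(-1/70) + 25*(-1/94) = -121/35 - 25/94 = -12249/3290 ≈ -3.7231)
V(m, C) = 4
(10 + 8)²/z + V(R, 17)/(-279) = (10 + 8)²/(-12249/3290) + 4/(-279) = 18²*(-3290/12249) + 4*(-1/279) = 324*(-3290/12249) - 4/279 = -118440/1361 - 4/279 = -33050204/379719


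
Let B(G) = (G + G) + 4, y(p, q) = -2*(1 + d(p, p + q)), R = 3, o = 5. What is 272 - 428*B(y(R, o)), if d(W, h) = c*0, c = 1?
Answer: 272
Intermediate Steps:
d(W, h) = 0 (d(W, h) = 1*0 = 0)
y(p, q) = -2 (y(p, q) = -2*(1 + 0) = -2*1 = -2)
B(G) = 4 + 2*G (B(G) = 2*G + 4 = 4 + 2*G)
272 - 428*B(y(R, o)) = 272 - 428*(4 + 2*(-2)) = 272 - 428*(4 - 4) = 272 - 428*0 = 272 + 0 = 272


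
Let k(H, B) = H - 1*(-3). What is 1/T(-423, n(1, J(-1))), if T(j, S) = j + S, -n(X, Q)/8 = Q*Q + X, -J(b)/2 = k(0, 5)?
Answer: -1/719 ≈ -0.0013908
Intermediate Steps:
k(H, B) = 3 + H (k(H, B) = H + 3 = 3 + H)
J(b) = -6 (J(b) = -2*(3 + 0) = -2*3 = -6)
n(X, Q) = -8*X - 8*Q² (n(X, Q) = -8*(Q*Q + X) = -8*(Q² + X) = -8*(X + Q²) = -8*X - 8*Q²)
T(j, S) = S + j
1/T(-423, n(1, J(-1))) = 1/((-8*1 - 8*(-6)²) - 423) = 1/((-8 - 8*36) - 423) = 1/((-8 - 288) - 423) = 1/(-296 - 423) = 1/(-719) = -1/719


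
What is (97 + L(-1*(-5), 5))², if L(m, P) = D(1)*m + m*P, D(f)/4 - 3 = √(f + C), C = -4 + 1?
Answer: 32324 + 7280*I*√2 ≈ 32324.0 + 10295.0*I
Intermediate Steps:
C = -3
D(f) = 12 + 4*√(-3 + f) (D(f) = 12 + 4*√(f - 3) = 12 + 4*√(-3 + f))
L(m, P) = P*m + m*(12 + 4*I*√2) (L(m, P) = (12 + 4*√(-3 + 1))*m + m*P = (12 + 4*√(-2))*m + P*m = (12 + 4*(I*√2))*m + P*m = (12 + 4*I*√2)*m + P*m = m*(12 + 4*I*√2) + P*m = P*m + m*(12 + 4*I*√2))
(97 + L(-1*(-5), 5))² = (97 + (-1*(-5))*(12 + 5 + 4*I*√2))² = (97 + 5*(17 + 4*I*√2))² = (97 + (85 + 20*I*√2))² = (182 + 20*I*√2)²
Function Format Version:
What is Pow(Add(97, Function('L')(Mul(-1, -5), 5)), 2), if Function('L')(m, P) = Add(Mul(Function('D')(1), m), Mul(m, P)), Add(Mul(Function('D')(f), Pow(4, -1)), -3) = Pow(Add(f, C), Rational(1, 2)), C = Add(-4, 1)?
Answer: Add(32324, Mul(7280, I, Pow(2, Rational(1, 2)))) ≈ Add(32324., Mul(10295., I))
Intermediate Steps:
C = -3
Function('D')(f) = Add(12, Mul(4, Pow(Add(-3, f), Rational(1, 2)))) (Function('D')(f) = Add(12, Mul(4, Pow(Add(f, -3), Rational(1, 2)))) = Add(12, Mul(4, Pow(Add(-3, f), Rational(1, 2)))))
Function('L')(m, P) = Add(Mul(P, m), Mul(m, Add(12, Mul(4, I, Pow(2, Rational(1, 2)))))) (Function('L')(m, P) = Add(Mul(Add(12, Mul(4, Pow(Add(-3, 1), Rational(1, 2)))), m), Mul(m, P)) = Add(Mul(Add(12, Mul(4, Pow(-2, Rational(1, 2)))), m), Mul(P, m)) = Add(Mul(Add(12, Mul(4, Mul(I, Pow(2, Rational(1, 2))))), m), Mul(P, m)) = Add(Mul(Add(12, Mul(4, I, Pow(2, Rational(1, 2)))), m), Mul(P, m)) = Add(Mul(m, Add(12, Mul(4, I, Pow(2, Rational(1, 2))))), Mul(P, m)) = Add(Mul(P, m), Mul(m, Add(12, Mul(4, I, Pow(2, Rational(1, 2)))))))
Pow(Add(97, Function('L')(Mul(-1, -5), 5)), 2) = Pow(Add(97, Mul(Mul(-1, -5), Add(12, 5, Mul(4, I, Pow(2, Rational(1, 2)))))), 2) = Pow(Add(97, Mul(5, Add(17, Mul(4, I, Pow(2, Rational(1, 2)))))), 2) = Pow(Add(97, Add(85, Mul(20, I, Pow(2, Rational(1, 2))))), 2) = Pow(Add(182, Mul(20, I, Pow(2, Rational(1, 2)))), 2)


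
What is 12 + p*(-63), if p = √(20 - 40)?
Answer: 12 - 126*I*√5 ≈ 12.0 - 281.74*I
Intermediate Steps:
p = 2*I*√5 (p = √(-20) = 2*I*√5 ≈ 4.4721*I)
12 + p*(-63) = 12 + (2*I*√5)*(-63) = 12 - 126*I*√5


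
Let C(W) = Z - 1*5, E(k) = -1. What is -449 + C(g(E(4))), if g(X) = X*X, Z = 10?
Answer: -444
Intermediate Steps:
g(X) = X²
C(W) = 5 (C(W) = 10 - 1*5 = 10 - 5 = 5)
-449 + C(g(E(4))) = -449 + 5 = -444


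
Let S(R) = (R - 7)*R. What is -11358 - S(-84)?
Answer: -19002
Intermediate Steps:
S(R) = R*(-7 + R) (S(R) = (-7 + R)*R = R*(-7 + R))
-11358 - S(-84) = -11358 - (-84)*(-7 - 84) = -11358 - (-84)*(-91) = -11358 - 1*7644 = -11358 - 7644 = -19002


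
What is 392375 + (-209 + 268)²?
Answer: 395856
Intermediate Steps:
392375 + (-209 + 268)² = 392375 + 59² = 392375 + 3481 = 395856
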